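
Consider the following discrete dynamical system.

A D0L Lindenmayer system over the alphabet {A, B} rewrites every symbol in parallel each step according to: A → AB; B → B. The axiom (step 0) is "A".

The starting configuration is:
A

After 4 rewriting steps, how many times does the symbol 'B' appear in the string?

gen 0: A
gen 1: AB
gen 2: ABB
gen 3: ABBB
gen 4: ABBBB

4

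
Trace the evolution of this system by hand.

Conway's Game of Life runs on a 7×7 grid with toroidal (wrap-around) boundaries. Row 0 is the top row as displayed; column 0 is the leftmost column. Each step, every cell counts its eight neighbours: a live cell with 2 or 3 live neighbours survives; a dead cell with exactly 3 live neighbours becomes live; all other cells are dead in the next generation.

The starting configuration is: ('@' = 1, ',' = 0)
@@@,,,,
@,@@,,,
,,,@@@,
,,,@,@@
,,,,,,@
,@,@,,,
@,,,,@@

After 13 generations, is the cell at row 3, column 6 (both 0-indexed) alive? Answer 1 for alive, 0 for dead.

[0] @@@,,,,
@,@@,,,
,,,@@@,
,,,@,@@
,,,,,,@
,@,@,,,
@,,,,@@
[1] ,,@@,,,
@,,,,,@
,,,,,@,
,,,@,,@
@,@,@@@
,,,,,@,
,,,,,,@
[2] @,,,,,@
,,,,,,@
@,,,,@,
@,,@,,,
@,,@@,,
@,,,@,,
,,,,,,,
[3] @,,,,,@
,,,,,@,
@,,,,,,
@@,@,,,
@@,@@,@
,,,@@,,
@,,,,,@
[4] @,,,,@,
@,,,,,,
@@,,,,@
,,,@@,,
,@,,,@@
,@@@@,,
@,,,,@@
[5] @@,,,@,
,,,,,,,
@@,,,,@
,@@,@,,
@@,,,@,
,@@@@,,
@,@@,@,
[6] @@@,@,,
,,,,,,,
@@@,,,,
,,@,,@,
@,,,,@,
,,,,,@,
@,,,,@,
[7] @@,,,,@
,,,@,,,
,@@,,,,
@,@,,,,
,,,,@@,
,,,,@@,
@,,,@@,
[8] @@,,@@@
,,,,,,,
,@@@,,,
,,@@,,,
,,,@@@@
,,,@,,,
@@,,@,,
[9] ,@,,@@@
,,,@@@@
,@,@,,,
,@,,,@,
,,,,,@,
@,@@,,@
,@@@@,,
[10] ,@,,,,@
,,,@,,@
@,,@,,@
,,@,@,,
@@@,@@,
@,,,,@@
,,,,,,,
[11] @,,,,,,
,,@,,@@
@,@@@@@
,,@,@,,
@,@,@,,
@,,,@@,
,,,,,@,
[12] ,,,,,@,
,,@,,,,
@,@,,,,
@,@,,,,
,,,,@,@
,@,@@@,
,,,,@@,
[13] ,,,,@@,
,@,,,,,
,,@@,,,
@,,@,,@
@@@,@,@
,,,@,,@
,,,@,,@

1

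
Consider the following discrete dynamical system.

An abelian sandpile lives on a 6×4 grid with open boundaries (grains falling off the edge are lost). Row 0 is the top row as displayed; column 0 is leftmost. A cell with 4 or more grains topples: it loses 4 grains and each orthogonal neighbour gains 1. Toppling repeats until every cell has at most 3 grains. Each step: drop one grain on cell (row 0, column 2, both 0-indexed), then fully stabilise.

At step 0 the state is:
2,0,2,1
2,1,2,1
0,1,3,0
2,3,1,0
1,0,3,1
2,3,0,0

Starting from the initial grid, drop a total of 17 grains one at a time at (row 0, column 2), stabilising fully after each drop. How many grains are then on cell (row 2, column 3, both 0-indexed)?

k=0  2,0,2,1
2,1,2,1
0,1,3,0
2,3,1,0
1,0,3,1
2,3,0,0
k=1  2,0,3,1
2,1,2,1
0,1,3,0
2,3,1,0
1,0,3,1
2,3,0,0
k=2  2,1,0,2
2,1,3,1
0,1,3,0
2,3,1,0
1,0,3,1
2,3,0,0
k=3  2,1,1,2
2,1,3,1
0,1,3,0
2,3,1,0
1,0,3,1
2,3,0,0
k=4  2,1,2,2
2,1,3,1
0,1,3,0
2,3,1,0
1,0,3,1
2,3,0,0
k=5  2,1,3,2
2,1,3,1
0,1,3,0
2,3,1,0
1,0,3,1
2,3,0,0
k=6  2,2,1,3
2,2,1,2
0,2,0,1
2,3,2,0
1,0,3,1
2,3,0,0
k=7  2,2,2,3
2,2,1,2
0,2,0,1
2,3,2,0
1,0,3,1
2,3,0,0
k=8  2,2,3,3
2,2,1,2
0,2,0,1
2,3,2,0
1,0,3,1
2,3,0,0
k=9  2,3,1,0
2,2,2,3
0,2,0,1
2,3,2,0
1,0,3,1
2,3,0,0
k=10  2,3,2,0
2,2,2,3
0,2,0,1
2,3,2,0
1,0,3,1
2,3,0,0
k=11  2,3,3,0
2,2,2,3
0,2,0,1
2,3,2,0
1,0,3,1
2,3,0,0
k=12  3,0,1,1
2,3,3,3
0,2,0,1
2,3,2,0
1,0,3,1
2,3,0,0
k=13  3,0,2,1
2,3,3,3
0,2,0,1
2,3,2,0
1,0,3,1
2,3,0,0
k=14  3,0,3,1
2,3,3,3
0,2,0,1
2,3,2,0
1,0,3,1
2,3,0,0
k=15  3,2,1,3
3,0,2,0
0,3,1,2
2,3,2,0
1,0,3,1
2,3,0,0
k=16  3,2,2,3
3,0,2,0
0,3,1,2
2,3,2,0
1,0,3,1
2,3,0,0
k=17  3,2,3,3
3,0,2,0
0,3,1,2
2,3,2,0
1,0,3,1
2,3,0,0

2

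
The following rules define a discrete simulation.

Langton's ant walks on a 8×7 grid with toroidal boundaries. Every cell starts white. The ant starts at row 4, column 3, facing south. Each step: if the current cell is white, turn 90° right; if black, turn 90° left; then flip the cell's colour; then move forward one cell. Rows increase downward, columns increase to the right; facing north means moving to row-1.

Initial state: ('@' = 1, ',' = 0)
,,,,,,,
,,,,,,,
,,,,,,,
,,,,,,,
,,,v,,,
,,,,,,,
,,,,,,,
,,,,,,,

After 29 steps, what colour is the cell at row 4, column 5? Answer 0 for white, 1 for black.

t=0: ,,,,,,,
,,,,,,,
,,,,,,,
,,,,,,,
,,,v,,,
,,,,,,,
,,,,,,,
,,,,,,,
t=1: ,,,,,,,
,,,,,,,
,,,,,,,
,,,,,,,
,,<@,,,
,,,,,,,
,,,,,,,
,,,,,,,
t=2: ,,,,,,,
,,,,,,,
,,,,,,,
,,^,,,,
,,@@,,,
,,,,,,,
,,,,,,,
,,,,,,,
t=3: ,,,,,,,
,,,,,,,
,,,,,,,
,,@>,,,
,,@@,,,
,,,,,,,
,,,,,,,
,,,,,,,
t=4: ,,,,,,,
,,,,,,,
,,,,,,,
,,@@,,,
,,@v,,,
,,,,,,,
,,,,,,,
,,,,,,,
t=5: ,,,,,,,
,,,,,,,
,,,,,,,
,,@@,,,
,,@,>,,
,,,,,,,
,,,,,,,
,,,,,,,
t=6: ,,,,,,,
,,,,,,,
,,,,,,,
,,@@,,,
,,@,@,,
,,,,v,,
,,,,,,,
,,,,,,,
t=7: ,,,,,,,
,,,,,,,
,,,,,,,
,,@@,,,
,,@,@,,
,,,<@,,
,,,,,,,
,,,,,,,
t=8: ,,,,,,,
,,,,,,,
,,,,,,,
,,@@,,,
,,@^@,,
,,,@@,,
,,,,,,,
,,,,,,,
t=9: ,,,,,,,
,,,,,,,
,,,,,,,
,,@@,,,
,,@@>,,
,,,@@,,
,,,,,,,
,,,,,,,
t=10: ,,,,,,,
,,,,,,,
,,,,,,,
,,@@^,,
,,@@,,,
,,,@@,,
,,,,,,,
,,,,,,,
t=11: ,,,,,,,
,,,,,,,
,,,,,,,
,,@@@>,
,,@@,,,
,,,@@,,
,,,,,,,
,,,,,,,
t=12: ,,,,,,,
,,,,,,,
,,,,,,,
,,@@@@,
,,@@,v,
,,,@@,,
,,,,,,,
,,,,,,,
t=13: ,,,,,,,
,,,,,,,
,,,,,,,
,,@@@@,
,,@@<@,
,,,@@,,
,,,,,,,
,,,,,,,
t=14: ,,,,,,,
,,,,,,,
,,,,,,,
,,@@^@,
,,@@@@,
,,,@@,,
,,,,,,,
,,,,,,,
t=15: ,,,,,,,
,,,,,,,
,,,,,,,
,,@<,@,
,,@@@@,
,,,@@,,
,,,,,,,
,,,,,,,
t=16: ,,,,,,,
,,,,,,,
,,,,,,,
,,@,,@,
,,@v@@,
,,,@@,,
,,,,,,,
,,,,,,,
t=17: ,,,,,,,
,,,,,,,
,,,,,,,
,,@,,@,
,,@,>@,
,,,@@,,
,,,,,,,
,,,,,,,
t=18: ,,,,,,,
,,,,,,,
,,,,,,,
,,@,^@,
,,@,,@,
,,,@@,,
,,,,,,,
,,,,,,,
t=19: ,,,,,,,
,,,,,,,
,,,,,,,
,,@,@>,
,,@,,@,
,,,@@,,
,,,,,,,
,,,,,,,
t=20: ,,,,,,,
,,,,,,,
,,,,,^,
,,@,@,,
,,@,,@,
,,,@@,,
,,,,,,,
,,,,,,,
t=21: ,,,,,,,
,,,,,,,
,,,,,@>
,,@,@,,
,,@,,@,
,,,@@,,
,,,,,,,
,,,,,,,
t=22: ,,,,,,,
,,,,,,,
,,,,,@@
,,@,@,v
,,@,,@,
,,,@@,,
,,,,,,,
,,,,,,,
t=23: ,,,,,,,
,,,,,,,
,,,,,@@
,,@,@<@
,,@,,@,
,,,@@,,
,,,,,,,
,,,,,,,
t=24: ,,,,,,,
,,,,,,,
,,,,,^@
,,@,@@@
,,@,,@,
,,,@@,,
,,,,,,,
,,,,,,,
t=25: ,,,,,,,
,,,,,,,
,,,,<,@
,,@,@@@
,,@,,@,
,,,@@,,
,,,,,,,
,,,,,,,
t=26: ,,,,,,,
,,,,^,,
,,,,@,@
,,@,@@@
,,@,,@,
,,,@@,,
,,,,,,,
,,,,,,,
t=27: ,,,,,,,
,,,,@>,
,,,,@,@
,,@,@@@
,,@,,@,
,,,@@,,
,,,,,,,
,,,,,,,
t=28: ,,,,,,,
,,,,@@,
,,,,@v@
,,@,@@@
,,@,,@,
,,,@@,,
,,,,,,,
,,,,,,,
t=29: ,,,,,,,
,,,,@@,
,,,,<@@
,,@,@@@
,,@,,@,
,,,@@,,
,,,,,,,
,,,,,,,

1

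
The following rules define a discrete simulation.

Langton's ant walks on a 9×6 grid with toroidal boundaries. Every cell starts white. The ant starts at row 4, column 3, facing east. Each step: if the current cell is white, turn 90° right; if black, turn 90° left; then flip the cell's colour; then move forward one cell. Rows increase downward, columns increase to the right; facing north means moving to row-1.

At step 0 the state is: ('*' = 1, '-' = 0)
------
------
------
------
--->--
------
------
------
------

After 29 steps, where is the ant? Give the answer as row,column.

3,1

step 0: ------
------
------
------
--->--
------
------
------
------
step 1: ------
------
------
------
---*--
---v--
------
------
------
step 2: ------
------
------
------
---*--
--<*--
------
------
------
step 3: ------
------
------
------
--^*--
--**--
------
------
------
step 4: ------
------
------
------
--*>--
--**--
------
------
------
step 5: ------
------
------
---^--
--*---
--**--
------
------
------
step 6: ------
------
------
---*>-
--*---
--**--
------
------
------
step 7: ------
------
------
---**-
--*-v-
--**--
------
------
------
step 8: ------
------
------
---**-
--*<*-
--**--
------
------
------
step 9: ------
------
------
---^*-
--***-
--**--
------
------
------
step 10: ------
------
------
--<-*-
--***-
--**--
------
------
------
step 11: ------
------
--^---
--*-*-
--***-
--**--
------
------
------
step 12: ------
------
--*>--
--*-*-
--***-
--**--
------
------
------
step 13: ------
------
--**--
--*v*-
--***-
--**--
------
------
------
step 14: ------
------
--**--
--<**-
--***-
--**--
------
------
------
step 15: ------
------
--**--
---**-
--v**-
--**--
------
------
------
step 16: ------
------
--**--
---**-
--->*-
--**--
------
------
------
step 17: ------
------
--**--
---^*-
----*-
--**--
------
------
------
step 18: ------
------
--**--
--<-*-
----*-
--**--
------
------
------
step 19: ------
------
--^*--
--*-*-
----*-
--**--
------
------
------
step 20: ------
------
-<-*--
--*-*-
----*-
--**--
------
------
------
step 21: ------
-^----
-*-*--
--*-*-
----*-
--**--
------
------
------
step 22: ------
-*>---
-*-*--
--*-*-
----*-
--**--
------
------
------
step 23: ------
-**---
-*v*--
--*-*-
----*-
--**--
------
------
------
step 24: ------
-**---
-<**--
--*-*-
----*-
--**--
------
------
------
step 25: ------
-**---
--**--
-v*-*-
----*-
--**--
------
------
------
step 26: ------
-**---
--**--
<**-*-
----*-
--**--
------
------
------
step 27: ------
-**---
^-**--
***-*-
----*-
--**--
------
------
------
step 28: ------
-**---
*>**--
***-*-
----*-
--**--
------
------
------
step 29: ------
-**---
****--
*v*-*-
----*-
--**--
------
------
------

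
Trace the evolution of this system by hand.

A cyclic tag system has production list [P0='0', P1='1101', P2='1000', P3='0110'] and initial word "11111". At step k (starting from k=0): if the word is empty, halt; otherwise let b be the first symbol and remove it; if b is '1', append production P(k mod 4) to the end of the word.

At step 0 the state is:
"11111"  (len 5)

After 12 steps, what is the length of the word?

t=0: "11111"  (len 5)
t=1: "11110"  (len 5)
t=2: "11101101"  (len 8)
t=3: "11011011000"  (len 11)
t=4: "10110110000110"  (len 14)
t=5: "01101100001100"  (len 14)
t=6: "1101100001100"  (len 13)
t=7: "1011000011001000"  (len 16)
t=8: "0110000110010000110"  (len 19)
t=9: "110000110010000110"  (len 18)
t=10: "100001100100001101101"  (len 21)
t=11: "000011001000011011011000"  (len 24)
t=12: "00011001000011011011000"  (len 23)

23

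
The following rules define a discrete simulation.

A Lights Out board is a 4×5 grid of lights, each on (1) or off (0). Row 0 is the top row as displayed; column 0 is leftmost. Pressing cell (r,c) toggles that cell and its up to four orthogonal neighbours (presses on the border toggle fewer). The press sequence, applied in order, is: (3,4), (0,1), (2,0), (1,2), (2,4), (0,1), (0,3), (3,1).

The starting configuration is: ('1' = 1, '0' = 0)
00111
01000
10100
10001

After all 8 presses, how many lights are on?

0) 00111
01000
10100
10001
1) 00111
01000
10101
10010
2) 11011
00000
10101
10010
3) 11011
10000
01101
00010
4) 11111
11110
01001
00010
5) 11111
11111
01010
00011
6) 00011
10111
01010
00011
7) 00100
10101
01010
00011
8) 00100
10101
00010
11111

10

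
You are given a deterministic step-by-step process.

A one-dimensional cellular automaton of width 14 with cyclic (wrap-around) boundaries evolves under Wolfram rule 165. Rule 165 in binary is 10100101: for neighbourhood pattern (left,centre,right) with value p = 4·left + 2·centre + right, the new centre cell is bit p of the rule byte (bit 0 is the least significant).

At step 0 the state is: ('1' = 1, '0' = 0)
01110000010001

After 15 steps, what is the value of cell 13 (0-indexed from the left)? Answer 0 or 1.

1

k=0  01110000010001
k=1  10100111010101
k=2  01100010111110
k=3  00001011011100
k=4  11101100101001
k=5  11010000111000
k=6  00110110010010
k=7  10001000010010
k=8  10101011010011
k=9  01111100110001
k=10  10111000000101
k=11  01010011110110
k=12  01110001101000
k=13  00100100011011
k=14  00100101000100
k=15  10100111010101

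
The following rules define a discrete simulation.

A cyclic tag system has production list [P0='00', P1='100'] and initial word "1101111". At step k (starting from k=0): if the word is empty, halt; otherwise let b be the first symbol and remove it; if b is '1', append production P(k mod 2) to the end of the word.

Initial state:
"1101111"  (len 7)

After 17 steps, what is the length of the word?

step 0: "1101111"  (len 7)
step 1: "10111100"  (len 8)
step 2: "0111100100"  (len 10)
step 3: "111100100"  (len 9)
step 4: "11100100100"  (len 11)
step 5: "110010010000"  (len 12)
step 6: "10010010000100"  (len 14)
step 7: "001001000010000"  (len 15)
step 8: "01001000010000"  (len 14)
step 9: "1001000010000"  (len 13)
step 10: "001000010000100"  (len 15)
step 11: "01000010000100"  (len 14)
step 12: "1000010000100"  (len 13)
step 13: "00001000010000"  (len 14)
step 14: "0001000010000"  (len 13)
step 15: "001000010000"  (len 12)
step 16: "01000010000"  (len 11)
step 17: "1000010000"  (len 10)

10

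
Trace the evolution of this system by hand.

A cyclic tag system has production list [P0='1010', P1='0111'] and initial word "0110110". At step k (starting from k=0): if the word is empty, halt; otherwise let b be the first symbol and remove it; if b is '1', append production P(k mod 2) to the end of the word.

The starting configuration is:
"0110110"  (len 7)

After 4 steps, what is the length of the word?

11

k=0  "0110110"  (len 7)
k=1  "110110"  (len 6)
k=2  "101100111"  (len 9)
k=3  "011001111010"  (len 12)
k=4  "11001111010"  (len 11)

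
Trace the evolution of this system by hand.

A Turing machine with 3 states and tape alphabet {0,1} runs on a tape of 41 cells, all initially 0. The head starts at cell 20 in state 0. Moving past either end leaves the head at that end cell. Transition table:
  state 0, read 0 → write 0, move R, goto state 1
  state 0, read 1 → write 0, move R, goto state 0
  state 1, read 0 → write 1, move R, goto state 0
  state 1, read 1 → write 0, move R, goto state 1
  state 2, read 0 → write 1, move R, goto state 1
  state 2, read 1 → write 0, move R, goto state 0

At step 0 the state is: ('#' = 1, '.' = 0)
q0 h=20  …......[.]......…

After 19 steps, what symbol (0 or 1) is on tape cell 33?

k=0  q0 h=20  …......[.]......…
k=1  q1 h=21  …......[.]......…
k=2  q0 h=22  ….....#[.]......…
k=3  q1 h=23  …....#.[.]......…
k=4  q0 h=24  …...#.#[.]......…
k=5  q1 h=25  …..#.#.[.]......…
k=6  q0 h=26  ….#.#.#[.]......…
k=7  q1 h=27  …#.#.#.[.]......…
k=8  q0 h=28  ….#.#.#[.]......…
k=9  q1 h=29  …#.#.#.[.]......…
k=10  q0 h=30  ….#.#.#[.]......…
k=11  q1 h=31  …#.#.#.[.]......…
k=12  q0 h=32  ….#.#.#[.]......…
k=13  q1 h=33  …#.#.#.[.]......…
k=14  q0 h=34  ….#.#.#[.]......|
k=15  q1 h=35  …#.#.#.[.].....|
k=16  q0 h=36  ….#.#.#[.]....|
k=17  q1 h=37  …#.#.#.[.]...|
k=18  q0 h=38  ….#.#.#[.]..|
k=19  q1 h=39  …#.#.#.[.].|

1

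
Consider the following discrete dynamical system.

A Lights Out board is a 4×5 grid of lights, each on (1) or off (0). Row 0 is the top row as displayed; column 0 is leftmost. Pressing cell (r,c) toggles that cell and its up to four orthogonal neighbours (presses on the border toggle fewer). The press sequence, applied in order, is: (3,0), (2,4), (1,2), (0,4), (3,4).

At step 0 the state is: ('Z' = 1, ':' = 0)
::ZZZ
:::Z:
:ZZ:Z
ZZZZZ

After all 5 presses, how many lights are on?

t=0: ::ZZZ
:::Z:
:ZZ:Z
ZZZZZ
t=1: ::ZZZ
:::Z:
ZZZ:Z
::ZZZ
t=2: ::ZZZ
:::ZZ
ZZZZ:
::ZZ:
t=3: :::ZZ
:ZZ:Z
ZZ:Z:
::ZZ:
t=4: :::::
:ZZ::
ZZ:Z:
::ZZ:
t=5: :::::
:ZZ::
ZZ:ZZ
::Z:Z

8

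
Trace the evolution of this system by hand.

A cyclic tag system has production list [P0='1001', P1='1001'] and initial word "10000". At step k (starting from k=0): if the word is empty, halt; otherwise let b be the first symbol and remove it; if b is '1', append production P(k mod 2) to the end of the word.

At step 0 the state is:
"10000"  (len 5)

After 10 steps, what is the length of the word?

11

[0] "10000"  (len 5)
[1] "00001001"  (len 8)
[2] "0001001"  (len 7)
[3] "001001"  (len 6)
[4] "01001"  (len 5)
[5] "1001"  (len 4)
[6] "0011001"  (len 7)
[7] "011001"  (len 6)
[8] "11001"  (len 5)
[9] "10011001"  (len 8)
[10] "00110011001"  (len 11)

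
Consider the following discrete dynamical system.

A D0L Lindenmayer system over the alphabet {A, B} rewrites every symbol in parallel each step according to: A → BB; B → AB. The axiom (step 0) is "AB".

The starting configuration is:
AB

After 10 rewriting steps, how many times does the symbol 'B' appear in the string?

0) AB
1) BBAB
2) ABABBBAB
3) BBABBBABABABBBAB
4) ABABBBABABABBBABBBABBBABABABBBAB
5) BBABBBABABABBBABBBABBBABABABBBABABABBBABABABBBABBBABBBABABABBBAB
6) ABABBBABABABBBABBBABBBABABABBBABABABBBABABABBBABBBABBBABAB…ABABABBBABBBABBBABABABBBABABABBBABABABBBABBBABBBABABABBBAB  (len 128)
7) BBABBBABABABBBABBBABBBABABABBBABABABBBABABABBBABBBABBBABAB…ABABABBBABBBABBBABABABBBABABABBBABABABBBABBBABBBABABABBBAB  (len 256)
8) ABABBBABABABBBABBBABBBABABABBBABABABBBABABABBBABBBABBBABAB…ABABABBBABBBABBBABABABBBABABABBBABABABBBABBBABBBABABABBBAB  (len 512)
9) BBABBBABABABBBABBBABBBABABABBBABABABBBABABABBBABBBABBBABAB…ABABABBBABBBABBBABABABBBABABABBBABABABBBABBBABBBABABABBBAB  (len 1024)
10) ABABBBABABABBBABBBABBBABABABBBABABABBBABABABBBABBBABBBABAB…ABABABBBABBBABBBABABABBBABABABBBABABABBBABBBABBBABABABBBAB  (len 2048)

1365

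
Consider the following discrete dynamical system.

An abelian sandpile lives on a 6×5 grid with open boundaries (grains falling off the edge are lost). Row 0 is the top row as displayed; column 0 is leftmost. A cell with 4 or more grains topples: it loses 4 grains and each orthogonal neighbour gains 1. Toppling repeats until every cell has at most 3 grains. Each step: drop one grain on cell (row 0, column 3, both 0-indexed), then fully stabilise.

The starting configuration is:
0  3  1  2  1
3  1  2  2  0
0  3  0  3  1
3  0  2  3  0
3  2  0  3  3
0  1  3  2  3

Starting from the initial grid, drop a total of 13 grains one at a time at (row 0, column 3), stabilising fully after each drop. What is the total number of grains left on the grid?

50

t=0: 0  3  1  2  1
3  1  2  2  0
0  3  0  3  1
3  0  2  3  0
3  2  0  3  3
0  1  3  2  3
t=1: 0  3  1  3  1
3  1  2  2  0
0  3  0  3  1
3  0  2  3  0
3  2  0  3  3
0  1  3  2  3
t=2: 0  3  2  0  2
3  1  2  3  0
0  3  0  3  1
3  0  2  3  0
3  2  0  3  3
0  1  3  2  3
t=3: 0  3  2  1  2
3  1  2  3  0
0  3  0  3  1
3  0  2  3  0
3  2  0  3  3
0  1  3  2  3
t=4: 0  3  2  2  2
3  1  2  3  0
0  3  0  3  1
3  0  2  3  0
3  2  0  3  3
0  1  3  2  3
t=5: 0  3  2  3  2
3  1  2  3  0
0  3  0  3  1
3  0  2  3  0
3  2  0  3  3
0  1  3  2  3
t=6: 0  3  3  1  3
3  1  3  1  1
0  3  1  1  2
3  0  3  1  2
3  2  2  2  1
0  2  0  1  1
t=7: 0  3  3  2  3
3  1  3  1  1
0  3  1  1  2
3  0  3  1  2
3  2  2  2  1
0  2  0  1  1
t=8: 0  3  3  3  3
3  1  3  1  1
0  3  1  1  2
3  0  3  1  2
3  2  2  2  1
0  2  0  1  1
t=9: 1  0  2  2  0
3  3  0  3  2
0  3  2  1  2
3  0  3  1  2
3  2  2  2  1
0  2  0  1  1
t=10: 1  0  2  3  0
3  3  0  3  2
0  3  2  1  2
3  0  3  1  2
3  2  2  2  1
0  2  0  1  1
t=11: 1  0  3  1  1
3  3  1  0  3
0  3  2  2  2
3  0  3  1  2
3  2  2  2  1
0  2  0  1  1
t=12: 1  0  3  2  1
3  3  1  0  3
0  3  2  2  2
3  0  3  1  2
3  2  2  2  1
0  2  0  1  1
t=13: 1  0  3  3  1
3  3  1  0  3
0  3  2  2  2
3  0  3  1  2
3  2  2  2  1
0  2  0  1  1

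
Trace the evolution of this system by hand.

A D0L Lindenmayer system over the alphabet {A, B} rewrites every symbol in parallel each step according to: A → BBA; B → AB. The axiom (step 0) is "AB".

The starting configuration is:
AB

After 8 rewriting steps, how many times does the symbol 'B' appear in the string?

t=0: AB
t=1: BBAAB
t=2: ABABBBABBAAB
t=3: BBAABBBAABABABBBAABABBBABBAAB
t=4: ABABBBABBAABABABBBABBAABBBAABBBAABABABBBABBAABBBAABABABBBAABABBBABBAAB
t=5: BBAABBBAABABABBBAABABBBABBAABBBAABBBAABABABBBAABABBBABBAAB…ABABBBABBAABBBAABBBAABABABBBABBAABBBAABABABBBAABABBBABBAAB  (len 169)
t=6: ABABBBABBAABABABBBABBAABBBAABBBAABABABBBABBAABBBAABABABBBA…ABABBBABBAABBBAABBBAABABABBBABBAABBBAABABABBBAABABBBABBAAB  (len 408)
t=7: BBAABBBAABABABBBAABABBBABBAABBBAABBBAABABABBBAABABBBABBAAB…ABABBBABBAABBBAABBBAABABABBBABBAABBBAABABABBBAABABBBABBAAB  (len 985)
t=8: ABABBBABBAABABABBBABBAABBBAABBBAABABABBBABBAABBBAABABABBBA…ABABBBABBAABBBAABBBAABABABBBABBAABBBAABABABBBAABABBBABBAAB  (len 2378)

1393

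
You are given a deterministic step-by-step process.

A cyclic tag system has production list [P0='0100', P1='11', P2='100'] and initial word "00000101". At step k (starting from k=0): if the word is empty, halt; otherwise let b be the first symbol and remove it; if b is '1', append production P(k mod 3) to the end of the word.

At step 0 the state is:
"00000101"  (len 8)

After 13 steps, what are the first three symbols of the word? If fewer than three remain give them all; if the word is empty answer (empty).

gen 0: "00000101"  (len 8)
gen 1: "0000101"  (len 7)
gen 2: "000101"  (len 6)
gen 3: "00101"  (len 5)
gen 4: "0101"  (len 4)
gen 5: "101"  (len 3)
gen 6: "01100"  (len 5)
gen 7: "1100"  (len 4)
gen 8: "10011"  (len 5)
gen 9: "0011100"  (len 7)
gen 10: "011100"  (len 6)
gen 11: "11100"  (len 5)
gen 12: "1100100"  (len 7)
gen 13: "1001000100"  (len 10)

100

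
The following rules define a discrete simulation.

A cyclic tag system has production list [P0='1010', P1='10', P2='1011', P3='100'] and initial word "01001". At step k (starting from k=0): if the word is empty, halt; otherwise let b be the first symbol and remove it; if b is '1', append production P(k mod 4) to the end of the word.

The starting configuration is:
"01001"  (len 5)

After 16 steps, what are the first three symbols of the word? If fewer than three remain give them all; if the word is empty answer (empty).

101

0) "01001"  (len 5)
1) "1001"  (len 4)
2) "00110"  (len 5)
3) "0110"  (len 4)
4) "110"  (len 3)
5) "101010"  (len 6)
6) "0101010"  (len 7)
7) "101010"  (len 6)
8) "01010100"  (len 8)
9) "1010100"  (len 7)
10) "01010010"  (len 8)
11) "1010010"  (len 7)
12) "010010100"  (len 9)
13) "10010100"  (len 8)
14) "001010010"  (len 9)
15) "01010010"  (len 8)
16) "1010010"  (len 7)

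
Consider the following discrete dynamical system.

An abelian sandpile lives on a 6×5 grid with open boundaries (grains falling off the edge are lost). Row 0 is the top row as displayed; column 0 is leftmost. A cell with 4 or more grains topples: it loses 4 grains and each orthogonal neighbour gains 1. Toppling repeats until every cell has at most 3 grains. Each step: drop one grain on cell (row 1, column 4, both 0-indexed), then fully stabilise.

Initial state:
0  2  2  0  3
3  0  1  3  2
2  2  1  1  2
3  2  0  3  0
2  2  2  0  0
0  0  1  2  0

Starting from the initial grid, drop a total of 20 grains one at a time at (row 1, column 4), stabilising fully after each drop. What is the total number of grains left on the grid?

step 0: 0  2  2  0  3
3  0  1  3  2
2  2  1  1  2
3  2  0  3  0
2  2  2  0  0
0  0  1  2  0
step 1: 0  2  2  0  3
3  0  1  3  3
2  2  1  1  2
3  2  0  3  0
2  2  2  0  0
0  0  1  2  0
step 2: 0  2  2  2  0
3  0  2  0  2
2  2  1  2  3
3  2  0  3  0
2  2  2  0  0
0  0  1  2  0
step 3: 0  2  2  2  0
3  0  2  0  3
2  2  1  2  3
3  2  0  3  0
2  2  2  0  0
0  0  1  2  0
step 4: 0  2  2  2  1
3  0  2  1  1
2  2  1  3  0
3  2  0  3  1
2  2  2  0  0
0  0  1  2  0
step 5: 0  2  2  2  1
3  0  2  1  2
2  2  1  3  0
3  2  0  3  1
2  2  2  0  0
0  0  1  2  0
step 6: 0  2  2  2  1
3  0  2  1  3
2  2  1  3  0
3  2  0  3  1
2  2  2  0  0
0  0  1  2  0
step 7: 0  2  2  2  2
3  0  2  2  0
2  2  1  3  1
3  2  0  3  1
2  2  2  0  0
0  0  1  2  0
step 8: 0  2  2  2  2
3  0  2  2  1
2  2  1  3  1
3  2  0  3  1
2  2  2  0  0
0  0  1  2  0
step 9: 0  2  2  2  2
3  0  2  2  2
2  2  1  3  1
3  2  0  3  1
2  2  2  0  0
0  0  1  2  0
step 10: 0  2  2  2  2
3  0  2  2  3
2  2  1  3  1
3  2  0  3  1
2  2  2  0  0
0  0  1  2  0
step 11: 0  2  2  2  3
3  0  2  3  0
2  2  1  3  2
3  2  0  3  1
2  2  2  0  0
0  0  1  2  0
step 12: 0  2  2  2  3
3  0  2  3  1
2  2  1  3  2
3  2  0  3  1
2  2  2  0  0
0  0  1  2  0
step 13: 0  2  2  2  3
3  0  2  3  2
2  2  1  3  2
3  2  0  3  1
2  2  2  0  0
0  0  1  2  0
step 14: 0  2  2  2  3
3  0  2  3  3
2  2  1  3  2
3  2  0  3  1
2  2  2  0  0
0  0  1  2  0
step 15: 0  2  3  0  1
3  0  3  2  3
2  2  2  2  0
3  2  1  0  3
2  2  2  1  0
0  0  1  2  0
step 16: 0  2  3  0  2
3  0  3  3  0
2  2  2  2  1
3  2  1  0  3
2  2  2  1  0
0  0  1  2  0
step 17: 0  2  3  0  2
3  0  3  3  1
2  2  2  2  1
3  2  1  0  3
2  2  2  1  0
0  0  1  2  0
step 18: 0  2  3  0  2
3  0  3  3  2
2  2  2  2  1
3  2  1  0  3
2  2  2  1  0
0  0  1  2  0
step 19: 0  2  3  0  2
3  0  3  3  3
2  2  2  2  1
3  2  1  0  3
2  2  2  1  0
0  0  1  2  0
step 20: 0  3  0  2  3
3  1  1  1  1
2  2  3  3  2
3  2  1  0  3
2  2  2  1  0
0  0  1  2  0

46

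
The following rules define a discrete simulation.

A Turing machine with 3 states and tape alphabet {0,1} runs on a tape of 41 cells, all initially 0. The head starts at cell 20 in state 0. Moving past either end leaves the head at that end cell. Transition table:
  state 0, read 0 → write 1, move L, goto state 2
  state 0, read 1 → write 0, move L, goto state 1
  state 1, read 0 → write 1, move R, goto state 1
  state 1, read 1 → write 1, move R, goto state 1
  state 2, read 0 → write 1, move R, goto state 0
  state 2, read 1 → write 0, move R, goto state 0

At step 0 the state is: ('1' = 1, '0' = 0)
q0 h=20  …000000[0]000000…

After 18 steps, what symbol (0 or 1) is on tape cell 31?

1

k=0  q0 h=20  …000000[0]000000…
k=1  q2 h=19  …000000[0]100000…
k=2  q0 h=20  …000001[1]000000…
k=3  q1 h=19  …000000[1]000000…
k=4  q1 h=20  …000001[0]000000…
k=5  q1 h=21  …000011[0]000000…
k=6  q1 h=22  …000111[0]000000…
k=7  q1 h=23  …001111[0]000000…
k=8  q1 h=24  …011111[0]000000…
k=9  q1 h=25  …111111[0]000000…
k=10  q1 h=26  …111111[0]000000…
k=11  q1 h=27  …111111[0]000000…
k=12  q1 h=28  …111111[0]000000…
k=13  q1 h=29  …111111[0]000000…
k=14  q1 h=30  …111111[0]000000…
k=15  q1 h=31  …111111[0]000000…
k=16  q1 h=32  …111111[0]000000…
k=17  q1 h=33  …111111[0]000000…
k=18  q1 h=34  …111111[0]000000|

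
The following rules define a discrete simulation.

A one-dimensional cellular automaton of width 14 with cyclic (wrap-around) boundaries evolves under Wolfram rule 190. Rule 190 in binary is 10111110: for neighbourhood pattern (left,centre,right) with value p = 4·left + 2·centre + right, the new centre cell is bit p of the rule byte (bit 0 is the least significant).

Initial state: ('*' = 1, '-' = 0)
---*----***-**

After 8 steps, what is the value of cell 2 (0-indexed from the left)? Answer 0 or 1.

gen 0: ---*----***-**
gen 1: *-***--***-**-
gen 2: ****-****-**-*
gen 3: ***-****-**-**
gen 4: **-****-**-***
gen 5: *-****-**-****
gen 6: -****-**-*****
gen 7: ****-**-*****-
gen 8: ***-**-*****-*

1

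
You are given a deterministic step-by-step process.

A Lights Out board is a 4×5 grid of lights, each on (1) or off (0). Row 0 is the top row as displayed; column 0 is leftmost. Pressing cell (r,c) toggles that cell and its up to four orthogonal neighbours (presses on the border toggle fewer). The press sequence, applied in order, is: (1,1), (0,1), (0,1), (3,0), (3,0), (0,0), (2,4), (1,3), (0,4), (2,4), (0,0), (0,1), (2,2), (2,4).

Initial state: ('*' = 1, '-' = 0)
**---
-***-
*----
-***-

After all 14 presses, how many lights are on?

13

step 0: **---
-***-
*----
-***-
step 1: *----
*--*-
**---
-***-
step 2: -**--
**-*-
**---
-***-
step 3: *----
*--*-
**---
-***-
step 4: *----
*--*-
-*---
*-**-
step 5: *----
*--*-
**---
-***-
step 6: -*---
---*-
**---
-***-
step 7: -*---
---**
**-**
-****
step 8: -*-*-
--*--
**--*
-****
step 9: -*--*
--*-*
**--*
-****
step 10: -*--*
--*--
**-*-
-***-
step 11: *---*
*-*--
**-*-
-***-
step 12: -**-*
***--
**-*-
-***-
step 13: -**-*
**---
*-*--
-*-*-
step 14: -**-*
**--*
*-***
-*-**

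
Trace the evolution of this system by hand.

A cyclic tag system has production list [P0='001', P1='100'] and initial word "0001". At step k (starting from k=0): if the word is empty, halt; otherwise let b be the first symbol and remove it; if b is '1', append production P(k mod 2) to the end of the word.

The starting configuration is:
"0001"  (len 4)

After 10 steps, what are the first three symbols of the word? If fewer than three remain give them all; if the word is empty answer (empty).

100

t=0: "0001"  (len 4)
t=1: "001"  (len 3)
t=2: "01"  (len 2)
t=3: "1"  (len 1)
t=4: "100"  (len 3)
t=5: "00001"  (len 5)
t=6: "0001"  (len 4)
t=7: "001"  (len 3)
t=8: "01"  (len 2)
t=9: "1"  (len 1)
t=10: "100"  (len 3)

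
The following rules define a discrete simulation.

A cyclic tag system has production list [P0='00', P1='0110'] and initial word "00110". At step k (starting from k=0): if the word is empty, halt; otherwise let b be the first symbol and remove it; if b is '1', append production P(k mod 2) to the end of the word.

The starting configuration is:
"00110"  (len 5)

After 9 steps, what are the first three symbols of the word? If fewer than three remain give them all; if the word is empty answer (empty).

t=0: "00110"  (len 5)
t=1: "0110"  (len 4)
t=2: "110"  (len 3)
t=3: "1000"  (len 4)
t=4: "0000110"  (len 7)
t=5: "000110"  (len 6)
t=6: "00110"  (len 5)
t=7: "0110"  (len 4)
t=8: "110"  (len 3)
t=9: "1000"  (len 4)

100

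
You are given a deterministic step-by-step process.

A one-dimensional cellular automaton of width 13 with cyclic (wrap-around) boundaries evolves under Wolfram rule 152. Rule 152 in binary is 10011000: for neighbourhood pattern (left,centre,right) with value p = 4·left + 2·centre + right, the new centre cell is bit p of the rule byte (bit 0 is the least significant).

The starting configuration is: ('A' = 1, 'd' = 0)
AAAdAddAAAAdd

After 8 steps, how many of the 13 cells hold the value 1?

2

step 0: AAAdAddAAAAdd
step 1: AAdddAdAAAdAd
step 2: AdAddddAAdddd
step 3: dddAdddAdAddd
step 4: ddddAdddddAdd
step 5: dddddAdddddAd
step 6: ddddddAdddddA
step 7: AddddddAddddd
step 8: dAddddddAdddd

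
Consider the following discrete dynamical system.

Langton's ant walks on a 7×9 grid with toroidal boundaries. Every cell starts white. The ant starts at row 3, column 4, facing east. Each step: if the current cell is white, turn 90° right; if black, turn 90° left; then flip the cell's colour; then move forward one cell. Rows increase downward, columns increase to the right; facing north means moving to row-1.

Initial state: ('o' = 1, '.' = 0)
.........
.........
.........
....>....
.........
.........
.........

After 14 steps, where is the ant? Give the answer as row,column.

[0] .........
.........
.........
....>....
.........
.........
.........
[1] .........
.........
.........
....o....
....v....
.........
.........
[2] .........
.........
.........
....o....
...<o....
.........
.........
[3] .........
.........
.........
...^o....
...oo....
.........
.........
[4] .........
.........
.........
...o>....
...oo....
.........
.........
[5] .........
.........
....^....
...o.....
...oo....
.........
.........
[6] .........
.........
....o>...
...o.....
...oo....
.........
.........
[7] .........
.........
....oo...
...o.v...
...oo....
.........
.........
[8] .........
.........
....oo...
...o<o...
...oo....
.........
.........
[9] .........
.........
....^o...
...ooo...
...oo....
.........
.........
[10] .........
.........
...<.o...
...ooo...
...oo....
.........
.........
[11] .........
...^.....
...o.o...
...ooo...
...oo....
.........
.........
[12] .........
...o>....
...o.o...
...ooo...
...oo....
.........
.........
[13] .........
...oo....
...ovo...
...ooo...
...oo....
.........
.........
[14] .........
...oo....
...<oo...
...ooo...
...oo....
.........
.........

2,3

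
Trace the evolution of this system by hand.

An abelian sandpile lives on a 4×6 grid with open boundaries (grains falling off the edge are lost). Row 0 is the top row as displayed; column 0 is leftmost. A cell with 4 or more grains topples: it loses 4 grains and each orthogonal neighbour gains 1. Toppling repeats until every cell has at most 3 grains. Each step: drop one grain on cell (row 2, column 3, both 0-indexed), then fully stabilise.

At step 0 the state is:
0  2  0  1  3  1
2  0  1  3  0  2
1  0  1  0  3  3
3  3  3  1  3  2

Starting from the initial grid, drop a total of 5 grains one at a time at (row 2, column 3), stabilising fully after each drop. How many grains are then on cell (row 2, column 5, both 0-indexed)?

1

t=0: 0  2  0  1  3  1
2  0  1  3  0  2
1  0  1  0  3  3
3  3  3  1  3  2
t=1: 0  2  0  1  3  1
2  0  1  3  0  2
1  0  1  1  3  3
3  3  3  1  3  2
t=2: 0  2  0  1  3  1
2  0  1  3  0  2
1  0  1  2  3  3
3  3  3  1  3  2
t=3: 0  2  0  1  3  1
2  0  1  3  0  2
1  0  1  3  3  3
3  3  3  1  3  2
t=4: 0  2  0  2  3  1
2  0  2  0  2  3
1  0  2  2  2  1
3  3  3  3  1  0
t=5: 0  2  0  2  3  1
2  0  2  0  2  3
1  0  2  3  2  1
3  3  3  3  1  0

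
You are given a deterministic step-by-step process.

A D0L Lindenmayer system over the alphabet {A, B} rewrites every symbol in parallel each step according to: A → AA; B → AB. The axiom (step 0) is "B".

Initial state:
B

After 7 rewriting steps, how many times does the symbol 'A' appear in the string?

step 0: B
step 1: AB
step 2: AAAB
step 3: AAAAAAAB
step 4: AAAAAAAAAAAAAAAB
step 5: AAAAAAAAAAAAAAAAAAAAAAAAAAAAAAAB
step 6: AAAAAAAAAAAAAAAAAAAAAAAAAAAAAAAAAAAAAAAAAAAAAAAAAAAAAAAAAAAAAAAB
step 7: AAAAAAAAAAAAAAAAAAAAAAAAAAAAAAAAAAAAAAAAAAAAAAAAAAAAAAAAAA…AAAAAAAAAAAAAAAAAAAAAAAAAAAAAAAAAAAAAAAAAAAAAAAAAAAAAAAAAB  (len 128)

127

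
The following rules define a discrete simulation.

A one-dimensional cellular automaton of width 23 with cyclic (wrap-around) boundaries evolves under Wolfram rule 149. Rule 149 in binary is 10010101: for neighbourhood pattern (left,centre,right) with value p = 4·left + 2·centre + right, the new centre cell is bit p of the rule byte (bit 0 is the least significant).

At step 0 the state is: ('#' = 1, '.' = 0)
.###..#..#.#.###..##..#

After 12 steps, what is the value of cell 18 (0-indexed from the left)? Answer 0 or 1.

1

0) .###..#..#.#.###..##..#
1) ..#.#.##.#.#..#.#...#.#
2) #.#.#....#.##.#.###.#.#
3) ..#.####.#....#..#..#..
4) #.#..##..####.##.##.###
5) ..##...#..##.........##
6) #...##.##...########...
7) ###......##..######.##.
8) .#.#####...#..####.....
9) .#..###.##.##..##.#####
10) .##..#.......#.....###.
11) ...#.#######.#####..#.#
12) ##.#..#####...###.#.#.#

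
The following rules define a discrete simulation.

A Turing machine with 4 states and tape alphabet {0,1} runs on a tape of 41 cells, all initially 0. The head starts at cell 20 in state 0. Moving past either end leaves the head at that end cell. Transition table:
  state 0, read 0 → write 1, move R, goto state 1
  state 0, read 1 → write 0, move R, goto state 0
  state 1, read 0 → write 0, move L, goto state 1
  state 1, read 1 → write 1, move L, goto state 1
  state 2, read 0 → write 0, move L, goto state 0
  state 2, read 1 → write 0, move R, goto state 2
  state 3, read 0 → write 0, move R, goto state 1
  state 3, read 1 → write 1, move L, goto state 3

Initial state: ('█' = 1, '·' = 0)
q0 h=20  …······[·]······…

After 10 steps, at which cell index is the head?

12

k=0  q0 h=20  …······[·]······…
k=1  q1 h=21  …·····█[·]······…
k=2  q1 h=20  …······[█]······…
k=3  q1 h=19  …······[·]█·····…
k=4  q1 h=18  …······[·]·█····…
k=5  q1 h=17  …······[·]··█···…
k=6  q1 h=16  …······[·]···█··…
k=7  q1 h=15  …······[·]····█·…
k=8  q1 h=14  …······[·]·····█…
k=9  q1 h=13  …······[·]······…
k=10  q1 h=12  …······[·]······…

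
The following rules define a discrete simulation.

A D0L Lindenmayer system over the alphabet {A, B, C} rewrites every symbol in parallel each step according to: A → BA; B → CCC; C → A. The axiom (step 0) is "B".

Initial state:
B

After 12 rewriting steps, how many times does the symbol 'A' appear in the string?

804

k=0  B
k=1  CCC
k=2  AAA
k=3  BABABA
k=4  CCCBACCCBACCCBA
k=5  AAACCCBAAAACCCBAAAACCCBA
k=6  BABABAAAACCCBABABABAAAACCCBABABABAAAACCCBA
k=7  CCCBACCCBACCCBABABABAAAACCCBACCCBACCCBACCCBABABABAAAACCCBACCCBACCCBACCCBABABABAAAACCCBA
k=8  AAACCCBAAAACCCBAAAACCCBACCCBACCCBACCCBABABABAAAACCCBAAAACC…CCCBAAAACCCBAAAACCCBAAAACCCBACCCBACCCBACCCBABABABAAAACCCBA  (len 159)
k=9  BABABAAAACCCBABABABAAAACCCBABABABAAAACCCBAAAACCCBAAAACCCBA…CCCBAAAACCCBAAAACCCBAAAACCCBACCCBACCCBACCCBABABABAAAACCCBA  (len 285)
k=10  CCCBACCCBACCCBABABABAAAACCCBACCCBACCCBACCCBABABABAAAACCCBA…CCCBAAAACCCBAAAACCCBAAAACCCBACCCBACCCBACCCBABABABAAAACCCBA  (len 546)
k=11  AAACCCBAAAACCCBAAAACCCBACCCBACCCBACCCBABABABAAAACCCBAAAACC…CCCBAAAACCCBAAAACCCBAAAACCCBACCCBACCCBACCCBABABABAAAACCCBA  (len 1023)
k=12  BABABAAAACCCBABABABAAAACCCBABABABAAAACCCBAAAACCCBAAAACCCBA…CCCBAAAACCCBAAAACCCBAAAACCCBACCCBACCCBACCCBABABABAAAACCCBA  (len 1878)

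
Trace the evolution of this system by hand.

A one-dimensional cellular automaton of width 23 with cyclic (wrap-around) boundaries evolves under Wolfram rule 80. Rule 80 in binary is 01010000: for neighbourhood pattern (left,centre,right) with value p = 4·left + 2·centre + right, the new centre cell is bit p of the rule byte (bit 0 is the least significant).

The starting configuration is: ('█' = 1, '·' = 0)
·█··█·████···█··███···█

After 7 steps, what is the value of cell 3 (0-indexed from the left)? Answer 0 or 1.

t=0: ·█··█·████···█··███···█
t=1: ··█······██···█···██···
t=2: ···█······██···█···██··
t=3: ····█······██···█···██·
t=4: ·····█······██···█···██
t=5: █·····█······██···█···█
t=6: ██·····█······██···█···
t=7: ·██·····█······██···█··

0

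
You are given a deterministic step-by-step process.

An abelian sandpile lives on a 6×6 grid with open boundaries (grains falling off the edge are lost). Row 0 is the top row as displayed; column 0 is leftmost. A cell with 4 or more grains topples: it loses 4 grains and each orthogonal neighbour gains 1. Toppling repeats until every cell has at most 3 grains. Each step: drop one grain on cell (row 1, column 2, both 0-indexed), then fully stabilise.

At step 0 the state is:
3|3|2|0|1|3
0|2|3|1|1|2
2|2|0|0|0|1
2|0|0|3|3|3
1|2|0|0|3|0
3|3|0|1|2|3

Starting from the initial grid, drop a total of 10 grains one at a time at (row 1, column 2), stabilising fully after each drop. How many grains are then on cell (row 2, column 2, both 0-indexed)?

gen 0: 3|3|2|0|1|3
0|2|3|1|1|2
2|2|0|0|0|1
2|0|0|3|3|3
1|2|0|0|3|0
3|3|0|1|2|3
gen 1: 3|3|3|0|1|3
0|3|0|2|1|2
2|2|1|0|0|1
2|0|0|3|3|3
1|2|0|0|3|0
3|3|0|1|2|3
gen 2: 3|3|3|0|1|3
0|3|1|2|1|2
2|2|1|0|0|1
2|0|0|3|3|3
1|2|0|0|3|0
3|3|0|1|2|3
gen 3: 3|3|3|0|1|3
0|3|2|2|1|2
2|2|1|0|0|1
2|0|0|3|3|3
1|2|0|0|3|0
3|3|0|1|2|3
gen 4: 3|3|3|0|1|3
0|3|3|2|1|2
2|2|1|0|0|1
2|0|0|3|3|3
1|2|0|0|3|0
3|3|0|1|2|3
gen 5: 0|2|1|1|1|3
2|1|2|3|1|2
2|3|2|0|0|1
2|0|0|3|3|3
1|2|0|0|3|0
3|3|0|1|2|3
gen 6: 0|2|1|1|1|3
2|1|3|3|1|2
2|3|2|0|0|1
2|0|0|3|3|3
1|2|0|0|3|0
3|3|0|1|2|3
gen 7: 0|2|2|2|1|3
2|2|1|0|2|2
2|3|3|1|0|1
2|0|0|3|3|3
1|2|0|0|3|0
3|3|0|1|2|3
gen 8: 0|2|2|2|1|3
2|2|2|0|2|2
2|3|3|1|0|1
2|0|0|3|3|3
1|2|0|0|3|0
3|3|0|1|2|3
gen 9: 0|2|2|2|1|3
2|2|3|0|2|2
2|3|3|1|0|1
2|0|0|3|3|3
1|2|0|0|3|0
3|3|0|1|2|3
gen 10: 0|3|3|2|1|3
3|0|2|1|2|2
3|1|1|2|0|1
2|1|1|3|3|3
1|2|0|0|3|0
3|3|0|1|2|3

1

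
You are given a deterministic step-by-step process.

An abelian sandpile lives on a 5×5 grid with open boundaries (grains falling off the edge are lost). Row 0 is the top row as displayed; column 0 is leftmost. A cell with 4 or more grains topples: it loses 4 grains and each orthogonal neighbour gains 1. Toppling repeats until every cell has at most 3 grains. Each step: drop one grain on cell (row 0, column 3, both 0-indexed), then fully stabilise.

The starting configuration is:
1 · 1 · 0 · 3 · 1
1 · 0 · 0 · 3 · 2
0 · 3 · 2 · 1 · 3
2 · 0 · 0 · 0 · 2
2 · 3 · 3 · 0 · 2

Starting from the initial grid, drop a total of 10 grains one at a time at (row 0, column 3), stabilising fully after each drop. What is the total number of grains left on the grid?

gen 0: 1 · 1 · 0 · 3 · 1
1 · 0 · 0 · 3 · 2
0 · 3 · 2 · 1 · 3
2 · 0 · 0 · 0 · 2
2 · 3 · 3 · 0 · 2
gen 1: 1 · 1 · 1 · 1 · 2
1 · 0 · 1 · 0 · 3
0 · 3 · 2 · 2 · 3
2 · 0 · 0 · 0 · 2
2 · 3 · 3 · 0 · 2
gen 2: 1 · 1 · 1 · 2 · 2
1 · 0 · 1 · 0 · 3
0 · 3 · 2 · 2 · 3
2 · 0 · 0 · 0 · 2
2 · 3 · 3 · 0 · 2
gen 3: 1 · 1 · 1 · 3 · 2
1 · 0 · 1 · 0 · 3
0 · 3 · 2 · 2 · 3
2 · 0 · 0 · 0 · 2
2 · 3 · 3 · 0 · 2
gen 4: 1 · 1 · 2 · 0 · 3
1 · 0 · 1 · 1 · 3
0 · 3 · 2 · 2 · 3
2 · 0 · 0 · 0 · 2
2 · 3 · 3 · 0 · 2
gen 5: 1 · 1 · 2 · 1 · 3
1 · 0 · 1 · 1 · 3
0 · 3 · 2 · 2 · 3
2 · 0 · 0 · 0 · 2
2 · 3 · 3 · 0 · 2
gen 6: 1 · 1 · 2 · 2 · 3
1 · 0 · 1 · 1 · 3
0 · 3 · 2 · 2 · 3
2 · 0 · 0 · 0 · 2
2 · 3 · 3 · 0 · 2
gen 7: 1 · 1 · 2 · 3 · 3
1 · 0 · 1 · 1 · 3
0 · 3 · 2 · 2 · 3
2 · 0 · 0 · 0 · 2
2 · 3 · 3 · 0 · 2
gen 8: 1 · 1 · 3 · 1 · 1
1 · 0 · 1 · 3 · 1
0 · 3 · 2 · 3 · 0
2 · 0 · 0 · 0 · 3
2 · 3 · 3 · 0 · 2
gen 9: 1 · 1 · 3 · 2 · 1
1 · 0 · 1 · 3 · 1
0 · 3 · 2 · 3 · 0
2 · 0 · 0 · 0 · 3
2 · 3 · 3 · 0 · 2
gen 10: 1 · 1 · 3 · 3 · 1
1 · 0 · 1 · 3 · 1
0 · 3 · 2 · 3 · 0
2 · 0 · 0 · 0 · 3
2 · 3 · 3 · 0 · 2

38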